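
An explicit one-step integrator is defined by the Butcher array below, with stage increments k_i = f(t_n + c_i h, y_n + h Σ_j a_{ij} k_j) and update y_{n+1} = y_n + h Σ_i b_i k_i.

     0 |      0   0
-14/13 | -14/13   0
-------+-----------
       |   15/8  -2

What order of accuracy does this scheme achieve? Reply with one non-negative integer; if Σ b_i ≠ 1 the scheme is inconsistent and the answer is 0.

b = (15/8, -2)
c = (0, -14/13)
Σ b_i: 15/8·1 + (-2)·1 = -1/8 ≠ 1 ⇒ order 0.

0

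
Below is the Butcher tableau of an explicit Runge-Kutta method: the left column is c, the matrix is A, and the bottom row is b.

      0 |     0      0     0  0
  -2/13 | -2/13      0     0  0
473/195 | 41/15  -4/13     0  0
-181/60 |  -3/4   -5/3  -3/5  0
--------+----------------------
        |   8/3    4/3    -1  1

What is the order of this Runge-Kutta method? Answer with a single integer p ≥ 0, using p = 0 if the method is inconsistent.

0

b = (8/3, 4/3, -1, 1)
c = (0, -2/13, 473/195, -181/60)
Ac = (0, 0, 8/169, -1169/975)
Σ b_i: 8/3·1 + 4/3·1 + (-1)·1 + 1·1 = 4 ≠ 1 ⇒ order 0.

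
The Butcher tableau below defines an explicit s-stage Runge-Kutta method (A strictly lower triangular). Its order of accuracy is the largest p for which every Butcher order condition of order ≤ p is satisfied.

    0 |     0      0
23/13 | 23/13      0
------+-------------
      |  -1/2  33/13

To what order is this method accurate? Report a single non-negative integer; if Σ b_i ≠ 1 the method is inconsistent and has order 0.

0

b = (-1/2, 33/13)
c = (0, 23/13)
Σ b_i: (-1/2)·1 + 33/13·1 = 53/26 ≠ 1 ⇒ order 0.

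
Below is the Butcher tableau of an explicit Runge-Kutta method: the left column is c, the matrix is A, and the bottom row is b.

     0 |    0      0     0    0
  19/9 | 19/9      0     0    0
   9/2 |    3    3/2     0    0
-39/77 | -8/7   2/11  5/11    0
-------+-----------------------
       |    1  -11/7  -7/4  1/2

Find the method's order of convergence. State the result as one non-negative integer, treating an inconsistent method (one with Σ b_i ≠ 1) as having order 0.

b = (1, -11/7, -7/4, 1/2)
c = (0, 19/9, 9/2, -39/77)
Ac = (0, 0, 19/6, 481/198)
Σ b_i: 1·1 + (-11/7)·1 + (-7/4)·1 + 1/2·1 = -51/28 ≠ 1 ⇒ order 0.

0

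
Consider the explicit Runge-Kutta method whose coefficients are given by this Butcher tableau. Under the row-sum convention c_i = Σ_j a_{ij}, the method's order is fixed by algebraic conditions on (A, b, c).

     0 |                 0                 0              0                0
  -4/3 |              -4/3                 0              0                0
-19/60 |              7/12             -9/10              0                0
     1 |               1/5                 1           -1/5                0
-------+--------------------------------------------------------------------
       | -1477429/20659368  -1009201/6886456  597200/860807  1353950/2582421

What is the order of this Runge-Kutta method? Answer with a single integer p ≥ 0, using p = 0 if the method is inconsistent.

3

b = (-1477429/20659368, -1009201/6886456, 597200/860807, 1353950/2582421)
c = (0, -4/3, -19/60, 1)
Ac = (0, 0, 6/5, -127/100)
Σ b_i: (-1477429/20659368)·1 + (-1009201/6886456)·1 + 597200/860807·1 + 1353950/2582421·1 = 1 ✓
b·c: (-1009201/6886456)·(-4/3) + 597200/860807·(-19/60) + 1353950/2582421·1 = 1/2 ✓
b·c²: (-1009201/6886456)·16/9 + 597200/860807·361/3600 + 1353950/2582421·1 = 1/3 ✓
b·Ac: 597200/860807·6/5 + 1353950/2582421·(-127/100) = 1/6 ✓
b·c³: (-1009201/6886456)·(-64/27) + 597200/860807·(-6859/216000) + 1353950/2582421·1 = 394942673/464835780 ≠ 1/4 ⇒ order 3.
b·(c∘Ac): 597200/860807·(-19/50) + 1353950/2582421·(-127/100) = -4800649/5164842 ≠ 1/8
b·Ac²: 597200/860807·(-8/5) + 1353950/2582421·31639/18000 = -175209119/929671560 ≠ 1/12
b·A²c: 1353950/2582421·(-6/25) = -108316/860807 ≠ 1/24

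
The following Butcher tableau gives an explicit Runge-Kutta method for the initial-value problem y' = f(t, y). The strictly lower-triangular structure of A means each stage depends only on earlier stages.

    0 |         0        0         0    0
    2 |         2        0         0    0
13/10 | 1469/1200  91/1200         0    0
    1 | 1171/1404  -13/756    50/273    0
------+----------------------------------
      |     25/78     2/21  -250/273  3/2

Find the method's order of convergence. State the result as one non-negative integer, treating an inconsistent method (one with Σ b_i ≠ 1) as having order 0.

4

b = (25/78, 2/21, -250/273, 3/2)
c = (0, 2, 13/10, 1)
Ac = (0, 0, 91/600, 11/54)
Σ b_i: 25/78·1 + 2/21·1 + (-250/273)·1 + 3/2·1 = 1 ✓
b·c: 2/21·2 + (-250/273)·13/10 + 3/2·1 = 1/2 ✓
b·c²: 2/21·4 + (-250/273)·169/100 + 3/2·1 = 1/3 ✓
b·Ac: (-250/273)·91/600 + 3/2·11/54 = 1/6 ✓
b·c³: 2/21·8 + (-250/273)·2197/1000 + 3/2·1 = 1/4 ✓
b·(c∘Ac): (-250/273)·1183/6000 + 3/2·11/54 = 1/8 ✓
b·Ac²: (-250/273)·91/300 + 3/2·13/54 = 1/12 ✓
b·A²c: 3/2·1/36 = 1/24 ✓; 4 stages ⇒ order 4.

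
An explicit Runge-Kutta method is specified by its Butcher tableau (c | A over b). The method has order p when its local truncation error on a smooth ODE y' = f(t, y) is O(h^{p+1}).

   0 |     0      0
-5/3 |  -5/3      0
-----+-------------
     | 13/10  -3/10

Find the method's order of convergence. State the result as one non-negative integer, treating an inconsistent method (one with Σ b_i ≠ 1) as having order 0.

2

b = (13/10, -3/10)
c = (0, -5/3)
Σ b_i: 13/10·1 + (-3/10)·1 = 1 ✓
b·c: (-3/10)·(-5/3) = 1/2 ✓; 2 stages ⇒ order 2.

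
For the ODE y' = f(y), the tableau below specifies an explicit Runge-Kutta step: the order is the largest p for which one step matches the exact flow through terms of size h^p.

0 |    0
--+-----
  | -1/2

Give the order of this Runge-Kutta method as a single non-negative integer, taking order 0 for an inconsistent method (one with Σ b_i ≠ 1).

0

b = (-1/2)
c = (0)
Σ b_i: (-1/2)·1 = -1/2 ≠ 1 ⇒ order 0.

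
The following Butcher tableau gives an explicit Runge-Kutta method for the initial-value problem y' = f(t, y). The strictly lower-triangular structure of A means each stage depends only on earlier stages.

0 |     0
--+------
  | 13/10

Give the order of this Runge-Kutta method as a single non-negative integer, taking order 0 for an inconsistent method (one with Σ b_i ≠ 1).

0

b = (13/10)
c = (0)
Σ b_i: 13/10·1 = 13/10 ≠ 1 ⇒ order 0.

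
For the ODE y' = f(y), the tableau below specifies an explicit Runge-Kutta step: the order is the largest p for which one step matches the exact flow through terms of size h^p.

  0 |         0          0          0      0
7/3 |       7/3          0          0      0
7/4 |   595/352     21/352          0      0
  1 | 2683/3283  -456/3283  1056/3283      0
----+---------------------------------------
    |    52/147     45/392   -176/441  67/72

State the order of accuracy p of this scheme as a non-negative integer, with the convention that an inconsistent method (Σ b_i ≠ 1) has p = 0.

4

b = (52/147, 45/392, -176/441, 67/72)
c = (0, 7/3, 7/4, 1)
Ac = (0, 0, 49/352, 16/67)
Σ b_i: 52/147·1 + 45/392·1 + (-176/441)·1 + 67/72·1 = 1 ✓
b·c: 45/392·7/3 + (-176/441)·7/4 + 67/72·1 = 1/2 ✓
b·c²: 45/392·49/9 + (-176/441)·49/16 + 67/72·1 = 1/3 ✓
b·Ac: (-176/441)·49/352 + 67/72·16/67 = 1/6 ✓
b·c³: 45/392·343/27 + (-176/441)·343/64 + 67/72·1 = 1/4 ✓
b·(c∘Ac): (-176/441)·343/1408 + 67/72·16/67 = 1/8 ✓
b·Ac²: (-176/441)·343/1056 + 67/72·46/201 = 1/12 ✓
b·A²c: 67/72·3/67 = 1/24 ✓; 4 stages ⇒ order 4.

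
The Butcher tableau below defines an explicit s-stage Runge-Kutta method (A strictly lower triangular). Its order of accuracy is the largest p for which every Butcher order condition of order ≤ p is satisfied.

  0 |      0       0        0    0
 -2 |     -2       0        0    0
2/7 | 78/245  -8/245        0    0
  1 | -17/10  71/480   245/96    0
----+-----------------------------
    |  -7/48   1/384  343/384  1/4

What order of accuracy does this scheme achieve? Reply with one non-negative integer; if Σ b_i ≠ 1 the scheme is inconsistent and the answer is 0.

b = (-7/48, 1/384, 343/384, 1/4)
c = (0, -2, 2/7, 1)
Ac = (0, 0, 16/245, 13/30)
Σ b_i: (-7/48)·1 + 1/384·1 + 343/384·1 + 1/4·1 = 1 ✓
b·c: 1/384·(-2) + 343/384·2/7 + 1/4·1 = 1/2 ✓
b·c²: 1/384·4 + 343/384·4/49 + 1/4·1 = 1/3 ✓
b·Ac: 343/384·16/245 + 1/4·13/30 = 1/6 ✓
b·c³: 1/384·(-8) + 343/384·8/343 + 1/4·1 = 1/4 ✓
b·(c∘Ac): 343/384·32/1715 + 1/4·13/30 = 1/8 ✓
b·Ac²: 343/384·(-32/245) + 1/4·4/5 = 1/12 ✓
b·A²c: 1/4·1/6 = 1/24 ✓; 4 stages ⇒ order 4.

4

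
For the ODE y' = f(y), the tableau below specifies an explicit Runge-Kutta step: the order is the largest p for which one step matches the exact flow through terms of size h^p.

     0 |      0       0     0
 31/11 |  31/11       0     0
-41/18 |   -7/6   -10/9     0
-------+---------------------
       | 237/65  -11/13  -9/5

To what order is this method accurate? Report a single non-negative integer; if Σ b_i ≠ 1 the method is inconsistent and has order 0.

b = (237/65, -11/13, -9/5)
c = (0, 31/11, -41/18)
Ac = (0, 0, -310/99)
Σ b_i: 237/65·1 + (-11/13)·1 + (-9/5)·1 = 1 ✓
b·c: (-11/13)·31/11 + (-9/5)·(-41/18) = 223/130 ≠ 1/2 ⇒ order 1.

1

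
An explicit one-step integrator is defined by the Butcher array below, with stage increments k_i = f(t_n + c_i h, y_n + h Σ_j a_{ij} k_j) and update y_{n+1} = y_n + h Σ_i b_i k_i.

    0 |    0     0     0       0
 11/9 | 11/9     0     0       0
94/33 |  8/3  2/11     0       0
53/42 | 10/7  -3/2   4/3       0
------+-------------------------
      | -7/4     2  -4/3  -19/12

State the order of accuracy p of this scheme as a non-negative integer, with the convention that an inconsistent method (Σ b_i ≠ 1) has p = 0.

0

b = (-7/4, 2, -4/3, -19/12)
c = (0, 11/9, 94/33, 53/42)
Ac = (0, 0, 2/9, 389/198)
Σ b_i: (-7/4)·1 + 2·1 + (-4/3)·1 + (-19/12)·1 = -8/3 ≠ 1 ⇒ order 0.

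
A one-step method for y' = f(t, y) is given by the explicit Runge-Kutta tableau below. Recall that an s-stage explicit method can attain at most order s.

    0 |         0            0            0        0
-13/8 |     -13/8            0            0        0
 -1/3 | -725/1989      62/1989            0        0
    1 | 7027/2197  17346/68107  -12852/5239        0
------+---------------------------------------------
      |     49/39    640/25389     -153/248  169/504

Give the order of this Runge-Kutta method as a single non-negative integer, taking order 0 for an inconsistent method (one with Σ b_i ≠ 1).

4

b = (49/39, 640/25389, -153/248, 169/504)
c = (0, -13/8, -1/3, 1)
Ac = (0, 0, -31/612, 21/52)
Σ b_i: 49/39·1 + 640/25389·1 + (-153/248)·1 + 169/504·1 = 1 ✓
b·c: 640/25389·(-13/8) + (-153/248)·(-1/3) + 169/504·1 = 1/2 ✓
b·c²: 640/25389·169/64 + (-153/248)·1/9 + 169/504·1 = 1/3 ✓
b·Ac: (-153/248)·(-31/612) + 169/504·21/52 = 1/6 ✓
b·c³: 640/25389·(-2197/512) + (-153/248)·(-1/27) + 169/504·1 = 1/4 ✓
b·(c∘Ac): (-153/248)·31/1836 + 169/504·21/52 = 1/8 ✓
b·Ac²: (-153/248)·403/4896 + 169/504·2163/5408 = 1/12 ✓
b·A²c: 169/504·21/169 = 1/24 ✓; 4 stages ⇒ order 4.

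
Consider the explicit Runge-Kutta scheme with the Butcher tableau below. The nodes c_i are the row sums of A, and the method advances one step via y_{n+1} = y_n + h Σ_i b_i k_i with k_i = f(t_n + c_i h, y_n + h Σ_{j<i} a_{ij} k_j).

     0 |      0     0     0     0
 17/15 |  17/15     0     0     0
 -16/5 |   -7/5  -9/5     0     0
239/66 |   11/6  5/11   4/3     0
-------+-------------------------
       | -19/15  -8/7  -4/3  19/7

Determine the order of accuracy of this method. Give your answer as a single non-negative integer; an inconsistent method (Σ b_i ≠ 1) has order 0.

b = (-19/15, -8/7, -4/3, 19/7)
c = (0, 17/15, -16/5, 239/66)
Ac = (0, 0, -51/25, -619/165)
Σ b_i: (-19/15)·1 + (-8/7)·1 + (-4/3)·1 + 19/7·1 = -36/35 ≠ 1 ⇒ order 0.

0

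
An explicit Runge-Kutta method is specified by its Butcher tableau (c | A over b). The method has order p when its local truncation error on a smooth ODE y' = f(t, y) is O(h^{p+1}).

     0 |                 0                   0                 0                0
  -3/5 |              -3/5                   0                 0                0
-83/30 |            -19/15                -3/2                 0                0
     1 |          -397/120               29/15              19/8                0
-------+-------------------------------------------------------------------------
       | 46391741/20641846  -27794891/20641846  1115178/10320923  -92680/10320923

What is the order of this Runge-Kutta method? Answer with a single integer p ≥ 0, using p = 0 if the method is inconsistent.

b = (46391741/20641846, -27794891/20641846, 1115178/10320923, -92680/10320923)
c = (0, -3/5, -83/30, 1)
Ac = (0, 0, 9/10, -9277/1200)
Σ b_i: 46391741/20641846·1 + (-27794891/20641846)·1 + 1115178/10320923·1 + (-92680/10320923)·1 = 1 ✓
b·c: (-27794891/20641846)·(-3/5) + 1115178/10320923·(-83/30) + (-92680/10320923)·1 = 1/2 ✓
b·c²: (-27794891/20641846)·9/25 + 1115178/10320923·6889/900 + (-92680/10320923)·1 = 1/3 ✓
b·Ac: 1115178/10320923·9/10 + (-92680/10320923)·(-9277/1200) = 1/6 ✓
b·c³: (-27794891/20641846)·(-27/125) + 1115178/10320923·(-571787/27000) + (-92680/10320923)·1 = -18636558031/9288830700 ≠ 1/4 ⇒ order 3.
b·(c∘Ac): 1115178/10320923·(-249/100) + (-92680/10320923)·(-9277/1200) = -154522469/774069225 ≠ 1/8
b·Ac²: 1115178/10320923·(-27/50) + (-92680/10320923)·679511/36000 = -423280699/1857766140 ≠ 1/12
b·A²c: (-92680/10320923)·171/80 = -396207/20641846 ≠ 1/24

3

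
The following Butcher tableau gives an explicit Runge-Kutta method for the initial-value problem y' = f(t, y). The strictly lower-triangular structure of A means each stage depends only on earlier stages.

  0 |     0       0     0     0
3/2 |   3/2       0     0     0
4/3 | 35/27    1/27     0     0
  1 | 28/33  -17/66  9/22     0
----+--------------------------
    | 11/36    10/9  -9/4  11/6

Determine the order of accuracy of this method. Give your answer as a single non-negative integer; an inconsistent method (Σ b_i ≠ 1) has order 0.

4

b = (11/36, 10/9, -9/4, 11/6)
c = (0, 3/2, 4/3, 1)
Ac = (0, 0, 1/18, 7/44)
Σ b_i: 11/36·1 + 10/9·1 + (-9/4)·1 + 11/6·1 = 1 ✓
b·c: 10/9·3/2 + (-9/4)·4/3 + 11/6·1 = 1/2 ✓
b·c²: 10/9·9/4 + (-9/4)·16/9 + 11/6·1 = 1/3 ✓
b·Ac: (-9/4)·1/18 + 11/6·7/44 = 1/6 ✓
b·c³: 10/9·27/8 + (-9/4)·64/27 + 11/6·1 = 1/4 ✓
b·(c∘Ac): (-9/4)·2/27 + 11/6·7/44 = 1/8 ✓
b·Ac²: (-9/4)·1/12 + 11/6·13/88 = 1/12 ✓
b·A²c: 11/6·1/44 = 1/24 ✓; 4 stages ⇒ order 4.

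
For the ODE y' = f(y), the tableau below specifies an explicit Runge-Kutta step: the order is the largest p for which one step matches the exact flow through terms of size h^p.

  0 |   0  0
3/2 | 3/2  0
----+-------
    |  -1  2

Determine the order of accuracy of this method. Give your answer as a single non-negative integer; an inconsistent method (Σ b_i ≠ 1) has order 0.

b = (-1, 2)
c = (0, 3/2)
Σ b_i: (-1)·1 + 2·1 = 1 ✓
b·c: 2·3/2 = 3 ≠ 1/2 ⇒ order 1.

1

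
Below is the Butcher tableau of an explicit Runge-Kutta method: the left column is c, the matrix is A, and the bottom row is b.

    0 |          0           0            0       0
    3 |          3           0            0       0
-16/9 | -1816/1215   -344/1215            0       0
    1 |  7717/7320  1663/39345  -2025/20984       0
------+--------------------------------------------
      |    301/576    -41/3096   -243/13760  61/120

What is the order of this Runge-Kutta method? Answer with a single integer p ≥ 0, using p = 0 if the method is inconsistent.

4

b = (301/576, -41/3096, -243/13760, 61/120)
c = (0, 3, -16/9, 1)
Ac = (0, 0, -344/405, 91/305)
Σ b_i: 301/576·1 + (-41/3096)·1 + (-243/13760)·1 + 61/120·1 = 1 ✓
b·c: (-41/3096)·3 + (-243/13760)·(-16/9) + 61/120·1 = 1/2 ✓
b·c²: (-41/3096)·9 + (-243/13760)·256/81 + 61/120·1 = 1/3 ✓
b·Ac: (-243/13760)·(-344/405) + 61/120·91/305 = 1/6 ✓
b·c³: (-41/3096)·27 + (-243/13760)·(-4096/729) + 61/120·1 = 1/4 ✓
b·(c∘Ac): (-243/13760)·5504/3645 + 61/120·91/305 = 1/8 ✓
b·Ac²: (-243/13760)·(-344/135) + 61/120·23/305 = 1/12 ✓
b·A²c: 61/120·5/61 = 1/24 ✓; 4 stages ⇒ order 4.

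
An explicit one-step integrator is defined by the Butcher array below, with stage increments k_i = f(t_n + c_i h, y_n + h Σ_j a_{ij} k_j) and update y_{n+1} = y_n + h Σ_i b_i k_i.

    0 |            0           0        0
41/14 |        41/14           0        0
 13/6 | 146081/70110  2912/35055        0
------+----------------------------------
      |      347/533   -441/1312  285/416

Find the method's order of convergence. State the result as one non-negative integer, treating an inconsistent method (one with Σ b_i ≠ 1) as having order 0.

3

b = (347/533, -441/1312, 285/416)
c = (0, 41/14, 13/6)
Ac = (0, 0, 208/855)
Σ b_i: 347/533·1 + (-441/1312)·1 + 285/416·1 = 1 ✓
b·c: (-441/1312)·41/14 + 285/416·13/6 = 1/2 ✓
b·c²: (-441/1312)·1681/196 + 285/416·169/36 = 1/3 ✓
b·Ac: 285/416·208/855 = 1/6 ✓; 3 stages ⇒ order 3.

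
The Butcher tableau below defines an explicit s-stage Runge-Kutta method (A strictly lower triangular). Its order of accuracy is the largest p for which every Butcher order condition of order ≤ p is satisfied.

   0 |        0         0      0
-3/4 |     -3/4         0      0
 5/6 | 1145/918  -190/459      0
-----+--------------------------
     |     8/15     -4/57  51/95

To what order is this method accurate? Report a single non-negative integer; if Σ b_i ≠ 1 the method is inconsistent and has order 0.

b = (8/15, -4/57, 51/95)
c = (0, -3/4, 5/6)
Ac = (0, 0, 95/306)
Σ b_i: 8/15·1 + (-4/57)·1 + 51/95·1 = 1 ✓
b·c: (-4/57)·(-3/4) + 51/95·5/6 = 1/2 ✓
b·c²: (-4/57)·9/16 + 51/95·25/36 = 1/3 ✓
b·Ac: 51/95·95/306 = 1/6 ✓; 3 stages ⇒ order 3.

3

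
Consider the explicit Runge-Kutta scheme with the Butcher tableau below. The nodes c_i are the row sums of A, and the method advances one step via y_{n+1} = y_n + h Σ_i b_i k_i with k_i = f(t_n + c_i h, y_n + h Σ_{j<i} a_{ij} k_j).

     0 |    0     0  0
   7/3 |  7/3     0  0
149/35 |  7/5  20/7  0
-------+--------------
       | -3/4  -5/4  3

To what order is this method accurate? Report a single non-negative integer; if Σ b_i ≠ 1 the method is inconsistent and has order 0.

1

b = (-3/4, -5/4, 3)
c = (0, 7/3, 149/35)
Ac = (0, 0, 20/3)
Σ b_i: (-3/4)·1 + (-5/4)·1 + 3·1 = 1 ✓
b·c: (-5/4)·7/3 + 3·149/35 = 4139/420 ≠ 1/2 ⇒ order 1.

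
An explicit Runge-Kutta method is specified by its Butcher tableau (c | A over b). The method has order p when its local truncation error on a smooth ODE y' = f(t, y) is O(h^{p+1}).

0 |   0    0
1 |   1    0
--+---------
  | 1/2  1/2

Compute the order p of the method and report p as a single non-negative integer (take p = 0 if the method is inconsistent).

b = (1/2, 1/2)
c = (0, 1)
Σ b_i: 1/2·1 + 1/2·1 = 1 ✓
b·c: 1/2·1 = 1/2 ✓; 2 stages ⇒ order 2.

2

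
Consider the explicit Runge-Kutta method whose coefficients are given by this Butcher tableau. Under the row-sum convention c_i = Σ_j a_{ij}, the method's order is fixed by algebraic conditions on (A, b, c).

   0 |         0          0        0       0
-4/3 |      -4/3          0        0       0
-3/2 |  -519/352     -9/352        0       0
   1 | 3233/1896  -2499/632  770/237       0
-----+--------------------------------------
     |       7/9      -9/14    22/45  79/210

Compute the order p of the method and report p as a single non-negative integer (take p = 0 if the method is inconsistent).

b = (7/9, -9/14, 22/45, 79/210)
c = (0, -4/3, -3/2, 1)
Ac = (0, 0, 3/88, 63/158)
Σ b_i: 7/9·1 + (-9/14)·1 + 22/45·1 + 79/210·1 = 1 ✓
b·c: (-9/14)·(-4/3) + 22/45·(-3/2) + 79/210·1 = 1/2 ✓
b·c²: (-9/14)·16/9 + 22/45·9/4 + 79/210·1 = 1/3 ✓
b·Ac: 22/45·3/88 + 79/210·63/158 = 1/6 ✓
b·c³: (-9/14)·(-64/27) + 22/45·(-27/8) + 79/210·1 = 1/4 ✓
b·(c∘Ac): 22/45·(-9/176) + 79/210·63/158 = 1/8 ✓
b·Ac²: 22/45·(-1/22) + 79/210·133/474 = 1/12 ✓
b·A²c: 79/210·35/316 = 1/24 ✓; 4 stages ⇒ order 4.

4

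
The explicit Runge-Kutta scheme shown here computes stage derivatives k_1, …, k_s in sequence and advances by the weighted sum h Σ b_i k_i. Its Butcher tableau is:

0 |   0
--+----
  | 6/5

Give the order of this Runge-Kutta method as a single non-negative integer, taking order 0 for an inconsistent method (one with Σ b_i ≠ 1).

0

b = (6/5)
c = (0)
Σ b_i: 6/5·1 = 6/5 ≠ 1 ⇒ order 0.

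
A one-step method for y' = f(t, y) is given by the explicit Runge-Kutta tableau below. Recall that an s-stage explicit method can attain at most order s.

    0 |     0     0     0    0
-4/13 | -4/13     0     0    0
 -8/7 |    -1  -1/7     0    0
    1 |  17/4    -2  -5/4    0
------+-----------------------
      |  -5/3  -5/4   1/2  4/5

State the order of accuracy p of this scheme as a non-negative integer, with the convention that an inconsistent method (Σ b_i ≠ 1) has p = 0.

0

b = (-5/3, -5/4, 1/2, 4/5)
c = (0, -4/13, -8/7, 1)
Ac = (0, 0, 4/91, 186/91)
Σ b_i: (-5/3)·1 + (-5/4)·1 + 1/2·1 + 4/5·1 = -97/60 ≠ 1 ⇒ order 0.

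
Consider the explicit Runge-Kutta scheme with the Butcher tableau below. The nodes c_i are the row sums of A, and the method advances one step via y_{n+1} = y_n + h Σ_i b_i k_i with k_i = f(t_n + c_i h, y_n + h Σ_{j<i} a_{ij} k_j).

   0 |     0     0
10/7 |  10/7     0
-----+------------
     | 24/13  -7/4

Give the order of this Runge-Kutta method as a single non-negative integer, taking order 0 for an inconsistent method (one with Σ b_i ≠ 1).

b = (24/13, -7/4)
c = (0, 10/7)
Σ b_i: 24/13·1 + (-7/4)·1 = 5/52 ≠ 1 ⇒ order 0.

0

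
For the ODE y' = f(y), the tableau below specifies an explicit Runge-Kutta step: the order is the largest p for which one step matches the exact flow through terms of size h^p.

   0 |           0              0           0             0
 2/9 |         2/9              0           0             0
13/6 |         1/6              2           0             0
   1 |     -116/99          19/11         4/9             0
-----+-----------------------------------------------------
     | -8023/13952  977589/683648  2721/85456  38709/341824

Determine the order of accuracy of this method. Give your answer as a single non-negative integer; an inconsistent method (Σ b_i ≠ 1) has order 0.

3

b = (-8023/13952, 977589/683648, 2721/85456, 38709/341824)
c = (0, 2/9, 13/6, 1)
Ac = (0, 0, 4/9, 400/297)
Σ b_i: (-8023/13952)·1 + 977589/683648·1 + 2721/85456·1 + 38709/341824·1 = 1 ✓
b·c: 977589/683648·2/9 + 2721/85456·13/6 + 38709/341824·1 = 1/2 ✓
b·c²: 977589/683648·4/81 + 2721/85456·169/36 + 38709/341824·1 = 1/3 ✓
b·Ac: 2721/85456·4/9 + 38709/341824·400/297 = 1/6 ✓
b·c³: 977589/683648·8/729 + 2721/85456·2197/216 + 38709/341824·1 = 56857/125568 ≠ 1/4 ⇒ order 3.
b·(c∘Ac): 2721/85456·26/27 + 38709/341824·400/297 = 10063/54936 ≠ 1/8
b·Ac²: 2721/85456·8/81 + 38709/341824·215/99 = 328397/1318464 ≠ 1/12
b·A²c: 38709/341824·16/81 = 4301/192276 ≠ 1/24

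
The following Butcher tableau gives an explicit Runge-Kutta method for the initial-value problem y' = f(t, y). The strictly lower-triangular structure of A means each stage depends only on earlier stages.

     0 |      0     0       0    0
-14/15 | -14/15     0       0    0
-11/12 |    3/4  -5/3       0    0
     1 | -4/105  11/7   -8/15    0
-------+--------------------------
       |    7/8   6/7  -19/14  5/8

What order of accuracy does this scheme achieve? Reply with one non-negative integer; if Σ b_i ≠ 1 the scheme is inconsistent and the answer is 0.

b = (7/8, 6/7, -19/14, 5/8)
c = (0, -14/15, -11/12, 1)
Ac = (0, 0, 14/9, -44/45)
Σ b_i: 7/8·1 + 6/7·1 + (-19/14)·1 + 5/8·1 = 1 ✓
b·c: 6/7·(-14/15) + (-19/14)·(-11/12) + 5/8·1 = 449/420 ≠ 1/2 ⇒ order 1.

1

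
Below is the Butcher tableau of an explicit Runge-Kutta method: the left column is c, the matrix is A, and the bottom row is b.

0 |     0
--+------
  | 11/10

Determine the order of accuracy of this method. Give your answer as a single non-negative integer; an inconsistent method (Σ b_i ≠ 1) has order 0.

b = (11/10)
c = (0)
Σ b_i: 11/10·1 = 11/10 ≠ 1 ⇒ order 0.

0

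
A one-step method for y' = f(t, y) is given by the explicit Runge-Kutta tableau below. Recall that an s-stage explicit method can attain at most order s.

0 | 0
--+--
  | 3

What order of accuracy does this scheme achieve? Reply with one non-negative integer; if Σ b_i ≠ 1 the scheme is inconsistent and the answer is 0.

0

b = (3)
c = (0)
Σ b_i: 3·1 = 3 ≠ 1 ⇒ order 0.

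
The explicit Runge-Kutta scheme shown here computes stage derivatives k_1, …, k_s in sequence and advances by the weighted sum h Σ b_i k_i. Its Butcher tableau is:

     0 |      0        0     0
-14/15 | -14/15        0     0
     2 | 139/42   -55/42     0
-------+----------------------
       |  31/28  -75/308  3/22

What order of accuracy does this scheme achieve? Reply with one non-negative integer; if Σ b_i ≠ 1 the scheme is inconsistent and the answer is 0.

3

b = (31/28, -75/308, 3/22)
c = (0, -14/15, 2)
Ac = (0, 0, 11/9)
Σ b_i: 31/28·1 + (-75/308)·1 + 3/22·1 = 1 ✓
b·c: (-75/308)·(-14/15) + 3/22·2 = 1/2 ✓
b·c²: (-75/308)·196/225 + 3/22·4 = 1/3 ✓
b·Ac: 3/22·11/9 = 1/6 ✓; 3 stages ⇒ order 3.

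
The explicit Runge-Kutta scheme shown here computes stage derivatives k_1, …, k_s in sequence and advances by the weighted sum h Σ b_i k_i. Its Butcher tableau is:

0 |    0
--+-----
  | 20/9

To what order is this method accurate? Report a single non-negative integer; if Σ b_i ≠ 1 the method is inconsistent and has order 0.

0

b = (20/9)
c = (0)
Σ b_i: 20/9·1 = 20/9 ≠ 1 ⇒ order 0.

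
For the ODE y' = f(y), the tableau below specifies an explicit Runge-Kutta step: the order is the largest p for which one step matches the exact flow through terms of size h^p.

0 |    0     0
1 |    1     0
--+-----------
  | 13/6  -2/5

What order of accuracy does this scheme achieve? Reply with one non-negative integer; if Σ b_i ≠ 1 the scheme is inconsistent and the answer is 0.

b = (13/6, -2/5)
c = (0, 1)
Σ b_i: 13/6·1 + (-2/5)·1 = 53/30 ≠ 1 ⇒ order 0.

0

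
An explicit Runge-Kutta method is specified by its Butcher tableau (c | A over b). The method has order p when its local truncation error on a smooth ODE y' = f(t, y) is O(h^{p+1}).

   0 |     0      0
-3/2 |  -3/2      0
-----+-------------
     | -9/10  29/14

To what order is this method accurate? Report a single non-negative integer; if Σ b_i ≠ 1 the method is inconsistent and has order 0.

0

b = (-9/10, 29/14)
c = (0, -3/2)
Σ b_i: (-9/10)·1 + 29/14·1 = 41/35 ≠ 1 ⇒ order 0.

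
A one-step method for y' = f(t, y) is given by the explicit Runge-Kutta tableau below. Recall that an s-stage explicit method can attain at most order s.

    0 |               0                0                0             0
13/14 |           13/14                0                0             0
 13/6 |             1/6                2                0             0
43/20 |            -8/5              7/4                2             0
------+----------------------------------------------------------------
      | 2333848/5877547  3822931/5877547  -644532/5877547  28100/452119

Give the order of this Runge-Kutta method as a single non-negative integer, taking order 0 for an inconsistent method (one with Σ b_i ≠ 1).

b = (2333848/5877547, 3822931/5877547, -644532/5877547, 28100/452119)
c = (0, 13/14, 13/6, 43/20)
Ac = (0, 0, 13/7, 143/24)
Σ b_i: 2333848/5877547·1 + 3822931/5877547·1 + (-644532/5877547)·1 + 28100/452119·1 = 1 ✓
b·c: 3822931/5877547·13/14 + (-644532/5877547)·13/6 + 28100/452119·43/20 = 1/2 ✓
b·c²: 3822931/5877547·169/196 + (-644532/5877547)·169/36 + 28100/452119·1849/400 = 1/3 ✓
b·Ac: (-644532/5877547)·13/7 + 28100/452119·143/24 = 1/6 ✓
b·c³: 3822931/5877547·2197/2744 + (-644532/5877547)·2197/216 + 28100/452119·79507/8000 = 52576891/2278679760 ≠ 1/4 ⇒ order 3.
b·(c∘Ac): (-644532/5877547)·169/42 + 28100/452119·6149/480 = 3851393/10850856 ≠ 1/8
b·Ac²: (-644532/5877547)·169/98 + 28100/452119·10985/1008 = 7946263/16276284 ≠ 1/12
b·A²c: 28100/452119·26/7 = 730600/3164833 ≠ 1/24

3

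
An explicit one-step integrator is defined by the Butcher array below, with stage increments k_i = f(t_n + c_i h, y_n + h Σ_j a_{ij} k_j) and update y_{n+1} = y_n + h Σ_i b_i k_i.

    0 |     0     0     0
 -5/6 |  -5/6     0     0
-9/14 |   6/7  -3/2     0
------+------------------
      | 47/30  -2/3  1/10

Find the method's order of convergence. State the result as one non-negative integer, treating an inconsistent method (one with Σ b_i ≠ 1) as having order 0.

1

b = (47/30, -2/3, 1/10)
c = (0, -5/6, -9/14)
Ac = (0, 0, 5/4)
Σ b_i: 47/30·1 + (-2/3)·1 + 1/10·1 = 1 ✓
b·c: (-2/3)·(-5/6) + 1/10·(-9/14) = 619/1260 ≠ 1/2 ⇒ order 1.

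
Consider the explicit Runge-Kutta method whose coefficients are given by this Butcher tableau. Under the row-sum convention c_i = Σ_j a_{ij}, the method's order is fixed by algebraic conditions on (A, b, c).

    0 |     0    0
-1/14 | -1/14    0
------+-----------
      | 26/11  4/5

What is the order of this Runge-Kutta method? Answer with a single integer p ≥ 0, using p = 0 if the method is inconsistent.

0

b = (26/11, 4/5)
c = (0, -1/14)
Σ b_i: 26/11·1 + 4/5·1 = 174/55 ≠ 1 ⇒ order 0.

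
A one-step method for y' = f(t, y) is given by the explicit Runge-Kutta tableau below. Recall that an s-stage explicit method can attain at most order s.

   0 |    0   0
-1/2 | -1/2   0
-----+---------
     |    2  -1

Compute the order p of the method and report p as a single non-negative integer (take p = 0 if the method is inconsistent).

b = (2, -1)
c = (0, -1/2)
Σ b_i: 2·1 + (-1)·1 = 1 ✓
b·c: (-1)·(-1/2) = 1/2 ✓; 2 stages ⇒ order 2.

2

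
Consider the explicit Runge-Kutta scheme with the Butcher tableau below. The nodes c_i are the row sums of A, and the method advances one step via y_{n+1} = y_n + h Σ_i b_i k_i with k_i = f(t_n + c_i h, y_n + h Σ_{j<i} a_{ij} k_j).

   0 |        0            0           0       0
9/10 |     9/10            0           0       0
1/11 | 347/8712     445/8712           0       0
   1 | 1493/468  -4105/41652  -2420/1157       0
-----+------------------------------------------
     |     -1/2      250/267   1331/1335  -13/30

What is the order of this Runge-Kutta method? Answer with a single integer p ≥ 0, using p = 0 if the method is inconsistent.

b = (-1/2, 250/267, 1331/1335, -13/30)
c = (0, 9/10, 1/11, 1)
Ac = (0, 0, 89/1936, -29/104)
Σ b_i: (-1/2)·1 + 250/267·1 + 1331/1335·1 + (-13/30)·1 = 1 ✓
b·c: 250/267·9/10 + 1331/1335·1/11 + (-13/30)·1 = 1/2 ✓
b·c²: 250/267·81/100 + 1331/1335·1/121 + (-13/30)·1 = 1/3 ✓
b·Ac: 1331/1335·89/1936 + (-13/30)·(-29/104) = 1/6 ✓
b·c³: 250/267·729/1000 + 1331/1335·1/1331 + (-13/30)·1 = 1/4 ✓
b·(c∘Ac): 1331/1335·89/21296 + (-13/30)·(-29/104) = 1/8 ✓
b·Ac²: 1331/1335·801/19360 + (-13/30)·(-101/1040) = 1/12 ✓
b·A²c: (-13/30)·(-5/52) = 1/24 ✓; 4 stages ⇒ order 4.

4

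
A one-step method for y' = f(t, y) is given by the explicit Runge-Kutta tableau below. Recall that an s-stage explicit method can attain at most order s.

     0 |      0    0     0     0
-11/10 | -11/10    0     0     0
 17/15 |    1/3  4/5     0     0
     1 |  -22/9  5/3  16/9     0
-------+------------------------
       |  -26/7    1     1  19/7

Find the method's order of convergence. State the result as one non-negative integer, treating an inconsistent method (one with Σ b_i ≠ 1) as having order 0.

b = (-26/7, 1, 1, 19/7)
c = (0, -11/10, 17/15, 1)
Ac = (0, 0, -22/25, 49/270)
Σ b_i: (-26/7)·1 + 1·1 + 1·1 + 19/7·1 = 1 ✓
b·c: 1·(-11/10) + 1·17/15 + 19/7·1 = 577/210 ≠ 1/2 ⇒ order 1.

1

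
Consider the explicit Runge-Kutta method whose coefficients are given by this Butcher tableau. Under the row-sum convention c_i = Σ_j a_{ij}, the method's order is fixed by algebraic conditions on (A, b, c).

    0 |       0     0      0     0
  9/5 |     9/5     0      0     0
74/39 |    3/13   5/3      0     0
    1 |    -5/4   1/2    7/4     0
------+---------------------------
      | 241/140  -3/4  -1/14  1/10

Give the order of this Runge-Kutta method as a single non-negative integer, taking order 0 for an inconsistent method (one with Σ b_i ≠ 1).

b = (241/140, -3/4, -1/14, 1/10)
c = (0, 9/5, 74/39, 1)
Ac = (0, 0, 3, 823/195)
Σ b_i: 241/140·1 + (-3/4)·1 + (-1/14)·1 + 1/10·1 = 1 ✓
b·c: (-3/4)·9/5 + (-1/14)·74/39 + 1/10·1 = -1513/1092 ≠ 1/2 ⇒ order 1.

1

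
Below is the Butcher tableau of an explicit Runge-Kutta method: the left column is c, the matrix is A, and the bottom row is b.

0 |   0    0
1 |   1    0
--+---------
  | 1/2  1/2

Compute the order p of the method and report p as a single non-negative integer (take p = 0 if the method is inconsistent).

b = (1/2, 1/2)
c = (0, 1)
Σ b_i: 1/2·1 + 1/2·1 = 1 ✓
b·c: 1/2·1 = 1/2 ✓; 2 stages ⇒ order 2.

2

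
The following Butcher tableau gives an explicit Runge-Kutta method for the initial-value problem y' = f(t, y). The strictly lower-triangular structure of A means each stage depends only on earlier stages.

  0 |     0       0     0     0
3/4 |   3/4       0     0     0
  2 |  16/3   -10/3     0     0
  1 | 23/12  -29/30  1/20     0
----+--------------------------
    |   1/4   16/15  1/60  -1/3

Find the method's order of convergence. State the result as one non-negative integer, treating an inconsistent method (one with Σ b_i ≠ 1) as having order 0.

4

b = (1/4, 16/15, 1/60, -1/3)
c = (0, 3/4, 2, 1)
Ac = (0, 0, -5/2, -5/8)
Σ b_i: 1/4·1 + 16/15·1 + 1/60·1 + (-1/3)·1 = 1 ✓
b·c: 16/15·3/4 + 1/60·2 + (-1/3)·1 = 1/2 ✓
b·c²: 16/15·9/16 + 1/60·4 + (-1/3)·1 = 1/3 ✓
b·Ac: 1/60·(-5/2) + (-1/3)·(-5/8) = 1/6 ✓
b·c³: 16/15·27/64 + 1/60·8 + (-1/3)·1 = 1/4 ✓
b·(c∘Ac): 1/60·(-5) + (-1/3)·(-5/8) = 1/8 ✓
b·Ac²: 1/60·(-15/8) + (-1/3)·(-11/32) = 1/12 ✓
b·A²c: (-1/3)·(-1/8) = 1/24 ✓; 4 stages ⇒ order 4.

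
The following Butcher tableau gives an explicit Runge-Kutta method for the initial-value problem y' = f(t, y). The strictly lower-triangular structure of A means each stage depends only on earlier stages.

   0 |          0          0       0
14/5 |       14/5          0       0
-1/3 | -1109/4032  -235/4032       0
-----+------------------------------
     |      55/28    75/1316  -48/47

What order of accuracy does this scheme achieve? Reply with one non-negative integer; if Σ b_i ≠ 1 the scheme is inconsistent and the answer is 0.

3

b = (55/28, 75/1316, -48/47)
c = (0, 14/5, -1/3)
Ac = (0, 0, -47/288)
Σ b_i: 55/28·1 + 75/1316·1 + (-48/47)·1 = 1 ✓
b·c: 75/1316·14/5 + (-48/47)·(-1/3) = 1/2 ✓
b·c²: 75/1316·196/25 + (-48/47)·1/9 = 1/3 ✓
b·Ac: (-48/47)·(-47/288) = 1/6 ✓; 3 stages ⇒ order 3.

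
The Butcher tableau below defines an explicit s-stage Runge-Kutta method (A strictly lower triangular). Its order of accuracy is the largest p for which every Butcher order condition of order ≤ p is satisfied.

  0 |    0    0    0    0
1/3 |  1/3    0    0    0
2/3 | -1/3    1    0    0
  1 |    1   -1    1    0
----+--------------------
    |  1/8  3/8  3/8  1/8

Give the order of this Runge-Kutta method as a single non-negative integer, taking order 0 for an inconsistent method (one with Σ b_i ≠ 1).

b = (1/8, 3/8, 3/8, 1/8)
c = (0, 1/3, 2/3, 1)
Ac = (0, 0, 1/3, 1/3)
Σ b_i: 1/8·1 + 3/8·1 + 3/8·1 + 1/8·1 = 1 ✓
b·c: 3/8·1/3 + 3/8·2/3 + 1/8·1 = 1/2 ✓
b·c²: 3/8·1/9 + 3/8·4/9 + 1/8·1 = 1/3 ✓
b·Ac: 3/8·1/3 + 1/8·1/3 = 1/6 ✓
b·c³: 3/8·1/27 + 3/8·8/27 + 1/8·1 = 1/4 ✓
b·(c∘Ac): 3/8·2/9 + 1/8·1/3 = 1/8 ✓
b·Ac²: 3/8·1/9 + 1/8·1/3 = 1/12 ✓
b·A²c: 1/8·1/3 = 1/24 ✓; 4 stages ⇒ order 4.

4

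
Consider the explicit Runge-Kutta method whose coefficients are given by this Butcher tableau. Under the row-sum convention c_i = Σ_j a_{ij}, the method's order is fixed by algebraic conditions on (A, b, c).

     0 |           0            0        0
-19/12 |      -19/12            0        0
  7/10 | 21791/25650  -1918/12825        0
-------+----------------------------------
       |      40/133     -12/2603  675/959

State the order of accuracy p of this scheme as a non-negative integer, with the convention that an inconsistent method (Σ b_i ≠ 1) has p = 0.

3

b = (40/133, -12/2603, 675/959)
c = (0, -19/12, 7/10)
Ac = (0, 0, 959/4050)
Σ b_i: 40/133·1 + (-12/2603)·1 + 675/959·1 = 1 ✓
b·c: (-12/2603)·(-19/12) + 675/959·7/10 = 1/2 ✓
b·c²: (-12/2603)·361/144 + 675/959·49/100 = 1/3 ✓
b·Ac: 675/959·959/4050 = 1/6 ✓; 3 stages ⇒ order 3.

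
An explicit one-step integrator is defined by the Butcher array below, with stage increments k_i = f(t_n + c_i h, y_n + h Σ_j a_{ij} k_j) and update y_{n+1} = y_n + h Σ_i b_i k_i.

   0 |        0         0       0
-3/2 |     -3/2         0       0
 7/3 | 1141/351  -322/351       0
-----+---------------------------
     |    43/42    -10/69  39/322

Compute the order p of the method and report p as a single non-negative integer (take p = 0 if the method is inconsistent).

b = (43/42, -10/69, 39/322)
c = (0, -3/2, 7/3)
Ac = (0, 0, 161/117)
Σ b_i: 43/42·1 + (-10/69)·1 + 39/322·1 = 1 ✓
b·c: (-10/69)·(-3/2) + 39/322·7/3 = 1/2 ✓
b·c²: (-10/69)·9/4 + 39/322·49/9 = 1/3 ✓
b·Ac: 39/322·161/117 = 1/6 ✓; 3 stages ⇒ order 3.

3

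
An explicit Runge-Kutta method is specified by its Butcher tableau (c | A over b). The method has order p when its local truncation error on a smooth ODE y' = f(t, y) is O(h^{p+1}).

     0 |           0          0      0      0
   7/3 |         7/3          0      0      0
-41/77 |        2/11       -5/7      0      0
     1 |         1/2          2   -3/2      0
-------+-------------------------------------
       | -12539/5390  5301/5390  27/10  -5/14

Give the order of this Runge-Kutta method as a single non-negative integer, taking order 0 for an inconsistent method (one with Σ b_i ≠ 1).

2

b = (-12539/5390, 5301/5390, 27/10, -5/14)
c = (0, 7/3, -41/77, 1)
Ac = (0, 0, -5/3, 2525/462)
Σ b_i: (-12539/5390)·1 + 5301/5390·1 + 27/10·1 + (-5/14)·1 = 1 ✓
b·c: 5301/5390·7/3 + 27/10·(-41/77) + (-5/14)·1 = 1/2 ✓
b·c²: 5301/5390·49/9 + 27/10·1681/5929 + (-5/14)·1 = 341683/59290 ≠ 1/3 ⇒ order 2.
b·Ac: 27/10·(-5/3) + (-5/14)·2525/462 = -41731/6468 ≠ 1/6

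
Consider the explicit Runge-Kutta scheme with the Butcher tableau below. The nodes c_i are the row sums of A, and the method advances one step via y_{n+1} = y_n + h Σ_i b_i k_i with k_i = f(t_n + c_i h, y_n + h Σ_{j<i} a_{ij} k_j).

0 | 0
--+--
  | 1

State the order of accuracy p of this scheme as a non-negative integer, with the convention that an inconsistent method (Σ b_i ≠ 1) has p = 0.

1

b = (1)
c = (0)
Σ b_i: 1·1 = 1 ✓; 1 stage ⇒ order 1.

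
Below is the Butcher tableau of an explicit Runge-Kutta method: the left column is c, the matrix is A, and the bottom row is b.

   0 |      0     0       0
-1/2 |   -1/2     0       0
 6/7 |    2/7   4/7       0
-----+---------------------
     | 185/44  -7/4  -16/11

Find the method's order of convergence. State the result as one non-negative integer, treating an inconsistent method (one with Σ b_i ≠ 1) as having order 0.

1

b = (185/44, -7/4, -16/11)
c = (0, -1/2, 6/7)
Ac = (0, 0, -2/7)
Σ b_i: 185/44·1 + (-7/4)·1 + (-16/11)·1 = 1 ✓
b·c: (-7/4)·(-1/2) + (-16/11)·6/7 = -229/616 ≠ 1/2 ⇒ order 1.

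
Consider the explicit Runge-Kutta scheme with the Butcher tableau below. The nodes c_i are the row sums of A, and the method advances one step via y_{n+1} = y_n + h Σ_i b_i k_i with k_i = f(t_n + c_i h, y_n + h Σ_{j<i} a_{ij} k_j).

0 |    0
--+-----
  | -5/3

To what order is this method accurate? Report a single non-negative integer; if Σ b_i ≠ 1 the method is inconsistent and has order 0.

b = (-5/3)
c = (0)
Σ b_i: (-5/3)·1 = -5/3 ≠ 1 ⇒ order 0.

0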